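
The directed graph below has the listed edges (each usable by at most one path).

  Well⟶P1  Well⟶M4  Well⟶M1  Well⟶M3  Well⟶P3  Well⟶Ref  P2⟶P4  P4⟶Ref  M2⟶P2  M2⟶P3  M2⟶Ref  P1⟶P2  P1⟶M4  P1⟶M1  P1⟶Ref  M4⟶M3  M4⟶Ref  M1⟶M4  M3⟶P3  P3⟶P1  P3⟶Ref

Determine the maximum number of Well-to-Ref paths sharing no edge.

Assign every edge capacity 1; by Menger, the answer equals the max flow.
Path Well→Ref (+1); total 1.
Path Well→P1→Ref (+1); total 2.
Path Well→M4→Ref (+1); total 3.
Path Well→P3→Ref (+1); total 4.
Path Well→M3→P3→P1→P2→P4→Ref (+1); total 5.
No residual Well→Ref path; max flow = 5.
Certifying cut of size 5: {M3→P3, M4→Ref, Well→P1, Well→P3, Well→Ref}.

5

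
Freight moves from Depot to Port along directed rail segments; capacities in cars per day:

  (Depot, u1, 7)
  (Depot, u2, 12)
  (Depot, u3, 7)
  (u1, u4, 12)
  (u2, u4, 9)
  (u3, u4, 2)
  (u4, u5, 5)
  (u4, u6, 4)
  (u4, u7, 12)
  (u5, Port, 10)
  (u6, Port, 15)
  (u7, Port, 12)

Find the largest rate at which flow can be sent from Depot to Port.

18

Augment Depot→u1→u4→u5→Port: bottleneck 5, flow now 5.
Augment Depot→u1→u4→u6→Port: bottleneck 2, flow now 7.
Augment Depot→u2→u4→u6→Port: bottleneck 2, flow now 9.
Augment Depot→u2→u4→u7→Port: bottleneck 7, flow now 16.
Augment Depot→u3→u4→u7→Port: bottleneck 2, flow now 18.
No augmenting path remains; maximum flow = 18.
In the residual graph, reachable from Depot: {Depot, u2, u3}.
Min-cut edges: Depot→u1 (7), u2→u4 (9), u3→u4 (2); capacity 7 + 9 + 2 = 18.
This cut is saturated, so no flow can exceed 18.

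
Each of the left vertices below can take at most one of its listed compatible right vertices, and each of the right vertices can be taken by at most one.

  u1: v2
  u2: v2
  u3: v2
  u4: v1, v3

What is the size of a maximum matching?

Unit-capacity flow: source→left, listed edges, right→sink; max matching = max flow.
Augmenting path u1→v2 (+1); matched 1.
Augmenting path u4→v1 (+1); matched 2.
No augmenting path remains; maximum matching = 2.
König certificate: {u4, v2} is a vertex cover of size 2 (every listed pair touches it), so no matching can be larger.

2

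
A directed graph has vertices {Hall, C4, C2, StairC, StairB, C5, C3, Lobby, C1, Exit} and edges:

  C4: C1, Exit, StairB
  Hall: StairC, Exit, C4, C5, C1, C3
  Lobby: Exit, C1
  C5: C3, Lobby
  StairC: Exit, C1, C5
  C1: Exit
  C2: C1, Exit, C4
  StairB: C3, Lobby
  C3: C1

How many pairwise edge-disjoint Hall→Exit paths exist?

5

Assign every edge capacity 1; by Menger, the answer equals the max flow.
Path Hall→Exit (+1); total 1.
Path Hall→C4→Exit (+1); total 2.
Path Hall→StairC→Exit (+1); total 3.
Path Hall→C1→Exit (+1); total 4.
Path Hall→C5→Lobby→Exit (+1); total 5.
No residual Hall→Exit path; max flow = 5.
Certifying cut of size 5: {C1→Exit, Hall→C4, Hall→C5, Hall→Exit, Hall→StairC}.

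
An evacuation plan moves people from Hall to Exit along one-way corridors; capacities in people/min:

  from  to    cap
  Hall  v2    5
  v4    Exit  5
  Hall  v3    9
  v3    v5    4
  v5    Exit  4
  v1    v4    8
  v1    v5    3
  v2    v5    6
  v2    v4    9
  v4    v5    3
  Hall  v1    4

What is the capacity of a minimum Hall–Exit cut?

Augment Hall→v1→v4→Exit: bottleneck 4, flow now 4.
Augment Hall→v2→v4→Exit: bottleneck 1, flow now 5.
Augment Hall→v2→v5→Exit: bottleneck 4, flow now 9.
No augmenting path remains; maximum flow = 9.
By max-flow min-cut, the minimum cut capacity equals the max flow.
In the residual graph, reachable from Hall: {Hall, v1, v2, v3, v4, v5}.
Min-cut edges: v4→Exit (5), v5→Exit (4); capacity 5 + 4 = 9.

9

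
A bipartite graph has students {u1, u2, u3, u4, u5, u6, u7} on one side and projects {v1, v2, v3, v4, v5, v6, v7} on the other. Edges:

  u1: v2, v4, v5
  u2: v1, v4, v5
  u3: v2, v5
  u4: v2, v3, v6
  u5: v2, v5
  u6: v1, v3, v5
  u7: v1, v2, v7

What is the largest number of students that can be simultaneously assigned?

Unit-capacity flow: source→left, listed edges, right→sink; max matching = max flow.
Augmenting path u1→v2 (+1); matched 1.
Augmenting path u2→v1 (+1); matched 2.
Augmenting path u3→v5 (+1); matched 3.
Augmenting path u4→v3 (+1); matched 4.
Augmenting path u7→v7 (+1); matched 5.
Augmenting path u5→v2→u1→v4 (+1); matched 6.
Augmenting path u6→v3→u4→v6 (+1); matched 7.
No augmenting path remains; maximum matching = 7.
König certificate: {u1, u2, u3, u4, u5, u6, u7} is a vertex cover of size 7 (every listed pair touches it), so no matching can be larger.

7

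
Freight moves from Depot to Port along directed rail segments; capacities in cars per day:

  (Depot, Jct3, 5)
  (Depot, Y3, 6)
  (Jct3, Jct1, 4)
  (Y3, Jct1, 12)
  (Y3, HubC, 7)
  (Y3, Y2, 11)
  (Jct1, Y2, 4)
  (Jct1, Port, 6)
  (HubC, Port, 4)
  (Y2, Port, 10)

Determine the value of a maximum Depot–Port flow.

10

Augment Depot→Jct3→Jct1→Port: bottleneck 4, flow now 4.
Augment Depot→Y3→Jct1→Port: bottleneck 2, flow now 6.
Augment Depot→Y3→HubC→Port: bottleneck 4, flow now 10.
No augmenting path remains; maximum flow = 10.
In the residual graph, reachable from Depot: {Depot, Jct3}.
Min-cut edges: Depot→Y3 (6), Jct3→Jct1 (4); capacity 6 + 4 = 10.
This cut is saturated, so no flow can exceed 10.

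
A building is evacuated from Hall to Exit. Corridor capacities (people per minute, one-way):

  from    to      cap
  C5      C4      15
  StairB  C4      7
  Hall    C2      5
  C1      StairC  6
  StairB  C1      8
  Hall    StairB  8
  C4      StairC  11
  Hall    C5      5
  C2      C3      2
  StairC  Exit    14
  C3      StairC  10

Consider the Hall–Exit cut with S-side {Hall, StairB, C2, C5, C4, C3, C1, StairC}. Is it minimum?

Given cut capacity: 14 = 14.
Augment Hall→StairB→C4→StairC→Exit: bottleneck 7, flow now 7.
Augment Hall→StairB→C1→StairC→Exit: bottleneck 1, flow now 8.
Augment Hall→C2→C3→StairC→Exit: bottleneck 2, flow now 10.
Augment Hall→C5→C4→StairC→Exit: bottleneck 4, flow now 14.
No augmenting path remains; maximum flow = 14.
Cut capacity 14 equals the max flow, so it is a minimum cut.

Yes — it is a minimum cut (capacity 14).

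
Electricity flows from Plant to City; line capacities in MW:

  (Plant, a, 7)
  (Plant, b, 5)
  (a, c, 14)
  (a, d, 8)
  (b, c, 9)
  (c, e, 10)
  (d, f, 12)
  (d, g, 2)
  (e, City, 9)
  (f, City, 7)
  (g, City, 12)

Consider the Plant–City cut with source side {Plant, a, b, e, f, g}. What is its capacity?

59

Edges leaving {Plant, a, b, e, f, g}: a→c (14), a→d (8), b→c (9), e→City (9), f→City (7), g→City (12).
Cut capacity = 14 + 8 + 9 + 9 + 7 + 12 = 59.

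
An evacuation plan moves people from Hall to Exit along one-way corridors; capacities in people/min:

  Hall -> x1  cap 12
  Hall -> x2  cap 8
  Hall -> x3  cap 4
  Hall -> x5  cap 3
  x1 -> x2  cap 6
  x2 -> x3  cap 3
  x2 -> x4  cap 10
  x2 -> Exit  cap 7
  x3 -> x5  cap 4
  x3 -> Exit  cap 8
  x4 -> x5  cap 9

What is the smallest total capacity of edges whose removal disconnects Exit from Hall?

14

Augment Hall→x2→Exit: bottleneck 7, flow now 7.
Augment Hall→x3→Exit: bottleneck 4, flow now 11.
Augment Hall→x2→x3→Exit: bottleneck 1, flow now 12.
Augment Hall→x1→x2→x3→Exit: bottleneck 2, flow now 14.
No augmenting path remains; maximum flow = 14.
By max-flow min-cut, the minimum cut capacity equals the max flow.
In the residual graph, reachable from Hall: {Hall, x1, x2, x4, x5}.
Min-cut edges: Hall→x3 (4), x2→x3 (3), x2→Exit (7); capacity 4 + 3 + 7 = 14.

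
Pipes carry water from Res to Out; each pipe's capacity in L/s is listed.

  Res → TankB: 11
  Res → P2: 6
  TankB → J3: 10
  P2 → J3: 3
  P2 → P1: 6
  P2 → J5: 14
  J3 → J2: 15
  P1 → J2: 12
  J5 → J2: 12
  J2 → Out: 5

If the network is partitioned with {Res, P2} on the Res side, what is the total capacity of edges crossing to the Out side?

34

Edges leaving {Res, P2}: Res→TankB (11), P2→J3 (3), P2→P1 (6), P2→J5 (14).
Cut capacity = 11 + 3 + 6 + 14 = 34.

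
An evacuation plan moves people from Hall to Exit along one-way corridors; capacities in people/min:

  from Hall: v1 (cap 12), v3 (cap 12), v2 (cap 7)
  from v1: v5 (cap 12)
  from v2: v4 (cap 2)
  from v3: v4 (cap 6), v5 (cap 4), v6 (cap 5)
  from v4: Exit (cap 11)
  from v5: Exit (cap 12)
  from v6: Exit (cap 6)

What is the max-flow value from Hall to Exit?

Augment Hall→v1→v5→Exit: bottleneck 12, flow now 12.
Augment Hall→v2→v4→Exit: bottleneck 2, flow now 14.
Augment Hall→v3→v4→Exit: bottleneck 6, flow now 20.
Augment Hall→v3→v6→Exit: bottleneck 5, flow now 25.
No augmenting path remains; maximum flow = 25.
In the residual graph, reachable from Hall: {Hall, v1, v2, v3, v5}.
Min-cut edges: v2→v4 (2), v3→v4 (6), v3→v6 (5), v5→Exit (12); capacity 2 + 6 + 5 + 12 = 25.
This cut is saturated, so no flow can exceed 25.

25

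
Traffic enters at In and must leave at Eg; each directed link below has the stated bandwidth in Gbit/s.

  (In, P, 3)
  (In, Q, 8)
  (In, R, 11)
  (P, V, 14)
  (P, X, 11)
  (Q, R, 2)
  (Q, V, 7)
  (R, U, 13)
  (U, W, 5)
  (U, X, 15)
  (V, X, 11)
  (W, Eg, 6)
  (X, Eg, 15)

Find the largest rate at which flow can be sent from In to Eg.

Augment In→P→X→Eg: bottleneck 3, flow now 3.
Augment In→Q→V→X→Eg: bottleneck 7, flow now 10.
Augment In→R→U→W→Eg: bottleneck 5, flow now 15.
Augment In→R→U→X→Eg: bottleneck 5, flow now 20.
No augmenting path remains; maximum flow = 20.
In the residual graph, reachable from In: {In, P, Q, R, U, V, X}.
Min-cut edges: U→W (5), X→Eg (15); capacity 5 + 15 = 20.
This cut is saturated, so no flow can exceed 20.

20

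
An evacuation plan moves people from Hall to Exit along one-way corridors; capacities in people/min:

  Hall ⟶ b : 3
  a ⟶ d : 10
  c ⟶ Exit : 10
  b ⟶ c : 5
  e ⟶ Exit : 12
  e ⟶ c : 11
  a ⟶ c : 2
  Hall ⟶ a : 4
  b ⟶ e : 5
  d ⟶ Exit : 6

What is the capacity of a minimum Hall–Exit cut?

7

Augment Hall→a→c→Exit: bottleneck 2, flow now 2.
Augment Hall→a→d→Exit: bottleneck 2, flow now 4.
Augment Hall→b→c→Exit: bottleneck 3, flow now 7.
No augmenting path remains; maximum flow = 7.
By max-flow min-cut, the minimum cut capacity equals the max flow.
In the residual graph, reachable from Hall: {Hall}.
Min-cut edges: Hall→a (4), Hall→b (3); capacity 4 + 3 = 7.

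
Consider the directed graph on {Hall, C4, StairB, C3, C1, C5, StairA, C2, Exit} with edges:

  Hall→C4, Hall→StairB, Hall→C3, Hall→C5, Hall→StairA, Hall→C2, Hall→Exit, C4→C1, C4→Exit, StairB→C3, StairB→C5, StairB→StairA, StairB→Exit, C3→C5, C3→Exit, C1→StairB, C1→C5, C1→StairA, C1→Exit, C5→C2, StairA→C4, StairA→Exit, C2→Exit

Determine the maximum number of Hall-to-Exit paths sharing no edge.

Assign every edge capacity 1; by Menger, the answer equals the max flow.
Path Hall→Exit (+1); total 1.
Path Hall→C4→Exit (+1); total 2.
Path Hall→StairB→Exit (+1); total 3.
Path Hall→C3→Exit (+1); total 4.
Path Hall→StairA→Exit (+1); total 5.
Path Hall→C2→Exit (+1); total 6.
No residual Hall→Exit path; max flow = 6.
Certifying cut of size 6: {C2→Exit, Hall→C3, Hall→C4, Hall→Exit, Hall→StairA, Hall→StairB}.

6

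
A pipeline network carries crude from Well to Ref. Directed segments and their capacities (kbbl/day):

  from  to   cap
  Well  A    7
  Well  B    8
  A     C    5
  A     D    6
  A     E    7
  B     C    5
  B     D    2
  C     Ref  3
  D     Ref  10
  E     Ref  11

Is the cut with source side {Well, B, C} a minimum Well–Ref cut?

Given cut capacity: 7 + 2 + 3 = 12.
Augment Well→A→C→Ref: bottleneck 3, flow now 3.
Augment Well→A→D→Ref: bottleneck 4, flow now 7.
Augment Well→B→D→Ref: bottleneck 2, flow now 9.
Augment Well→B→C→A→D→Ref: bottleneck 2, flow now 11. (uses reverse residual edge)
Augment Well→B→C→A→E→Ref: bottleneck 1, flow now 12. (uses reverse residual edge)
No augmenting path remains; maximum flow = 12.
Cut capacity 12 equals the max flow, so it is a minimum cut.

Yes — it is a minimum cut (capacity 12).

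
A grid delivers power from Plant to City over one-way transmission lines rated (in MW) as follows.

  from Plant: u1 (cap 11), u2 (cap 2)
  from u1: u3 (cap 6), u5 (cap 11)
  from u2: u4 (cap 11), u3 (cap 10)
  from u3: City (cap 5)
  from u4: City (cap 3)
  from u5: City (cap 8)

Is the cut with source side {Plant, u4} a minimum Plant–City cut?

Given cut capacity: 11 + 2 + 3 = 16.
Augment Plant→u1→u3→City: bottleneck 5, flow now 5.
Augment Plant→u1→u5→City: bottleneck 6, flow now 11.
Augment Plant→u2→u4→City: bottleneck 2, flow now 13.
No augmenting path remains; maximum flow = 13.
In the residual graph, reachable from Plant: {Plant}.
Min-cut edges: Plant→u1 (11), Plant→u2 (2); capacity 11 + 2 = 13.
Cut capacity 16 exceeds the max flow 13, so it is not minimum.

No — its capacity is 16, but the minimum cut has capacity 13.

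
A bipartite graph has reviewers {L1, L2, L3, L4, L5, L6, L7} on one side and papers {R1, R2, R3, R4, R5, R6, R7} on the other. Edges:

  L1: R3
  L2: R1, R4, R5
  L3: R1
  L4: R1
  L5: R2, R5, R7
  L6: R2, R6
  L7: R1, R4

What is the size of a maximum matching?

6

Unit-capacity flow: source→left, listed edges, right→sink; max matching = max flow.
Augmenting path L1→R3 (+1); matched 1.
Augmenting path L2→R1 (+1); matched 2.
Augmenting path L5→R2 (+1); matched 3.
Augmenting path L6→R6 (+1); matched 4.
Augmenting path L7→R4 (+1); matched 5.
Augmenting path L3→R1→L2→R5 (+1); matched 6.
No augmenting path remains; maximum matching = 6.
König certificate: {L1, L2, L5, L6, L7, R1} is a vertex cover of size 6 (every listed pair touches it), so no matching can be larger.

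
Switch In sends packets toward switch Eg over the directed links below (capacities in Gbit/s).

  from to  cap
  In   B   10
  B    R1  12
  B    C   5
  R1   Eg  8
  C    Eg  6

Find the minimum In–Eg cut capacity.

Augment In→B→R1→Eg: bottleneck 8, flow now 8.
Augment In→B→C→Eg: bottleneck 2, flow now 10.
No augmenting path remains; maximum flow = 10.
By max-flow min-cut, the minimum cut capacity equals the max flow.
In the residual graph, reachable from In: {In}.
Min-cut edges: In→B (10); capacity 10 = 10.

10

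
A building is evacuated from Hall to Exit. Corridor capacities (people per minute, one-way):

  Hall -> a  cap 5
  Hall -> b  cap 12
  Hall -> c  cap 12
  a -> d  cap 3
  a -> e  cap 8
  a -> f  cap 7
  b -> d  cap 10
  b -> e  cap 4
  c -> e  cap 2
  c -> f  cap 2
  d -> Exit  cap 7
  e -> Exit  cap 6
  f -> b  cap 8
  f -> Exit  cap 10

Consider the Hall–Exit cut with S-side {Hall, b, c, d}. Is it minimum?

Yes — it is a minimum cut (capacity 20).

Given cut capacity: 5 + 4 + 2 + 2 + 7 = 20.
Augment Hall→a→d→Exit: bottleneck 3, flow now 3.
Augment Hall→a→e→Exit: bottleneck 2, flow now 5.
Augment Hall→b→d→Exit: bottleneck 4, flow now 9.
Augment Hall→b→e→Exit: bottleneck 4, flow now 13.
Augment Hall→c→f→Exit: bottleneck 2, flow now 15.
Augment Hall→b→d→a→f→Exit: bottleneck 3, flow now 18. (uses reverse residual edge)
Augment Hall→c→e→a→f→Exit: bottleneck 2, flow now 20. (uses reverse residual edge)
No augmenting path remains; maximum flow = 20.
Cut capacity 20 equals the max flow, so it is a minimum cut.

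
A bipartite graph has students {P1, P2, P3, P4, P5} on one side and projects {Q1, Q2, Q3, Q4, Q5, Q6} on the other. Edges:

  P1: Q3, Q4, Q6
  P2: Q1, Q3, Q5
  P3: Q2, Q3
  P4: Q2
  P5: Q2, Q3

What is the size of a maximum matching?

Unit-capacity flow: source→left, listed edges, right→sink; max matching = max flow.
Augmenting path P1→Q3 (+1); matched 1.
Augmenting path P2→Q1 (+1); matched 2.
Augmenting path P3→Q2 (+1); matched 3.
Augmenting path P5→Q3→P1→Q4 (+1); matched 4.
No augmenting path remains; maximum matching = 4.
König certificate: {P1, P2, Q2, Q3} is a vertex cover of size 4 (every listed pair touches it), so no matching can be larger.

4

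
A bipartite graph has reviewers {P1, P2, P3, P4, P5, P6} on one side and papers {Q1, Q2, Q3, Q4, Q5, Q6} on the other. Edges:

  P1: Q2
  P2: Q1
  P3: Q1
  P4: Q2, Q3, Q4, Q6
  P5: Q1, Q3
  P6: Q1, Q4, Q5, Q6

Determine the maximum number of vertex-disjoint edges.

Unit-capacity flow: source→left, listed edges, right→sink; max matching = max flow.
Augmenting path P1→Q2 (+1); matched 1.
Augmenting path P2→Q1 (+1); matched 2.
Augmenting path P4→Q3 (+1); matched 3.
Augmenting path P6→Q4 (+1); matched 4.
Augmenting path P5→Q3→P4→Q6 (+1); matched 5.
No augmenting path remains; maximum matching = 5.
König certificate: {P1, P4, P5, P6, Q1} is a vertex cover of size 5 (every listed pair touches it), so no matching can be larger.

5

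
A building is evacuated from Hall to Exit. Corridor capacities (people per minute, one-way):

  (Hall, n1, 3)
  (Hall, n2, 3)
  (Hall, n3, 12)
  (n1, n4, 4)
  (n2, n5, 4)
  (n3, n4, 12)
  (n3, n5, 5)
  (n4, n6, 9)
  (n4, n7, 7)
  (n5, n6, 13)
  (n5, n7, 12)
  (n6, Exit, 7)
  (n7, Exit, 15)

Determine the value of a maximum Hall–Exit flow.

18

Augment Hall→n1→n4→n6→Exit: bottleneck 3, flow now 3.
Augment Hall→n2→n5→n6→Exit: bottleneck 3, flow now 6.
Augment Hall→n3→n4→n6→Exit: bottleneck 1, flow now 7.
Augment Hall→n3→n4→n7→Exit: bottleneck 7, flow now 14.
Augment Hall→n3→n5→n7→Exit: bottleneck 4, flow now 18.
No augmenting path remains; maximum flow = 18.
In the residual graph, reachable from Hall: {Hall}.
Min-cut edges: Hall→n1 (3), Hall→n2 (3), Hall→n3 (12); capacity 3 + 3 + 12 = 18.
This cut is saturated, so no flow can exceed 18.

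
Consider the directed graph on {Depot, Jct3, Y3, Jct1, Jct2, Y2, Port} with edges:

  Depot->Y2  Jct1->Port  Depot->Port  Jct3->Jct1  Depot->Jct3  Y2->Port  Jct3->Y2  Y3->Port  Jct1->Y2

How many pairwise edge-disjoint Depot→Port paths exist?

3

Assign every edge capacity 1; by Menger, the answer equals the max flow.
Path Depot→Port (+1); total 1.
Path Depot→Y2→Port (+1); total 2.
Path Depot→Jct3→Jct1→Port (+1); total 3.
No residual Depot→Port path; max flow = 3.
Certifying cut of size 3: {Depot→Jct3, Depot→Port, Depot→Y2}.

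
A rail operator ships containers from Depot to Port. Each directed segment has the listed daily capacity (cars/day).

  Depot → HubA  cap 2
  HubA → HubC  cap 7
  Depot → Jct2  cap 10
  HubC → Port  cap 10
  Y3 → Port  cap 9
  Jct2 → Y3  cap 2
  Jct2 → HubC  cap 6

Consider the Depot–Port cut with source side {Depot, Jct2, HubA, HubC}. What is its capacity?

12

Edges leaving {Depot, Jct2, HubA, HubC}: Jct2→Y3 (2), HubC→Port (10).
Cut capacity = 2 + 10 = 12.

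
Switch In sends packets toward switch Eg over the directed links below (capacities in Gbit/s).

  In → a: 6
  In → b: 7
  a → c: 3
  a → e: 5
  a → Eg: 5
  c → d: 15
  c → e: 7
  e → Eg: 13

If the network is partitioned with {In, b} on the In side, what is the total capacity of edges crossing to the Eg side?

6

Edges leaving {In, b}: In→a (6).
Cut capacity = 6 = 6.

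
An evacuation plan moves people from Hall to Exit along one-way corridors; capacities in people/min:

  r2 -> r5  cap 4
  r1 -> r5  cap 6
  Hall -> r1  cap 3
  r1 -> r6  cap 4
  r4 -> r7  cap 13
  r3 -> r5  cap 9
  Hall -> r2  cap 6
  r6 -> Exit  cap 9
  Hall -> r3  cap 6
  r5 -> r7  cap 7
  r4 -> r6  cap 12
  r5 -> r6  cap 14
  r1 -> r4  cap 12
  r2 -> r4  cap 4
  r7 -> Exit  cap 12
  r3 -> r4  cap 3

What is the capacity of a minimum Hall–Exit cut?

15

Augment Hall→r1→r6→Exit: bottleneck 3, flow now 3.
Augment Hall→r2→r4→r6→Exit: bottleneck 4, flow now 7.
Augment Hall→r2→r5→r6→Exit: bottleneck 2, flow now 9.
Augment Hall→r3→r4→r7→Exit: bottleneck 3, flow now 12.
Augment Hall→r3→r5→r7→Exit: bottleneck 3, flow now 15.
No augmenting path remains; maximum flow = 15.
By max-flow min-cut, the minimum cut capacity equals the max flow.
In the residual graph, reachable from Hall: {Hall}.
Min-cut edges: Hall→r1 (3), Hall→r2 (6), Hall→r3 (6); capacity 3 + 6 + 6 = 15.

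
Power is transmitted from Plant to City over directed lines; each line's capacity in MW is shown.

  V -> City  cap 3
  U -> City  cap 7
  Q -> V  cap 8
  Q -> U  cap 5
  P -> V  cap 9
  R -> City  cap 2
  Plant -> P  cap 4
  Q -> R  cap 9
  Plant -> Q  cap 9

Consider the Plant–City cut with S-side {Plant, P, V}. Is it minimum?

No — its capacity is 12, but the minimum cut has capacity 10.

Given cut capacity: 9 + 3 = 12.
Augment Plant→P→V→City: bottleneck 3, flow now 3.
Augment Plant→Q→R→City: bottleneck 2, flow now 5.
Augment Plant→Q→U→City: bottleneck 5, flow now 10.
No augmenting path remains; maximum flow = 10.
In the residual graph, reachable from Plant: {Plant, P, Q, R, V}.
Min-cut edges: Q→U (5), R→City (2), V→City (3); capacity 5 + 2 + 3 = 10.
Cut capacity 12 exceeds the max flow 10, so it is not minimum.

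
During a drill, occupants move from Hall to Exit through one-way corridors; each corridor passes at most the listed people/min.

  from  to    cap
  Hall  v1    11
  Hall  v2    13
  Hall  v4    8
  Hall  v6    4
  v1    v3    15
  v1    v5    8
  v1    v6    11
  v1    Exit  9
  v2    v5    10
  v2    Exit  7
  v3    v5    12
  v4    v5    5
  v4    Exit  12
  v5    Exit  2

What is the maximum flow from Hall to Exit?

Augment Hall→v1→Exit: bottleneck 9, flow now 9.
Augment Hall→v2→Exit: bottleneck 7, flow now 16.
Augment Hall→v4→Exit: bottleneck 8, flow now 24.
Augment Hall→v1→v5→Exit: bottleneck 2, flow now 26.
No augmenting path remains; maximum flow = 26.
In the residual graph, reachable from Hall: {Hall, v1, v2, v3, v5, v6}.
Min-cut edges: Hall→v4 (8), v1→Exit (9), v2→Exit (7), v5→Exit (2); capacity 8 + 9 + 7 + 2 = 26.
This cut is saturated, so no flow can exceed 26.

26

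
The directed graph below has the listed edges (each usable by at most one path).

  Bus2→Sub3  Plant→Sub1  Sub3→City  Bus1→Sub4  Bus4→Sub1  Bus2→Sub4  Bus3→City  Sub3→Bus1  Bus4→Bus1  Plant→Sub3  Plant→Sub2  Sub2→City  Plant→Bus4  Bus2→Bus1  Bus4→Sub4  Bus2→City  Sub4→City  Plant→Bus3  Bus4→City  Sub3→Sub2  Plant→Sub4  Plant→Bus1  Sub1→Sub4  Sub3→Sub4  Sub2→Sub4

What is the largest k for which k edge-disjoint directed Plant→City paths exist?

5

Assign every edge capacity 1; by Menger, the answer equals the max flow.
Path Plant→Bus3→City (+1); total 1.
Path Plant→Sub3→City (+1); total 2.
Path Plant→Sub2→City (+1); total 3.
Path Plant→Bus4→City (+1); total 4.
Path Plant→Sub4→City (+1); total 5.
No residual Plant→City path; max flow = 5.
Certifying cut of size 5: {Plant→Bus3, Plant→Bus4, Plant→Sub2, Plant→Sub3, Sub4→City}.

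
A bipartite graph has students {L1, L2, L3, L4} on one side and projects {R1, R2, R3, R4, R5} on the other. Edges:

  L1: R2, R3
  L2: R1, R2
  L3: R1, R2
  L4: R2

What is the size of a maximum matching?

Unit-capacity flow: source→left, listed edges, right→sink; max matching = max flow.
Augmenting path L1→R2 (+1); matched 1.
Augmenting path L2→R1 (+1); matched 2.
Augmenting path L3→R2→L1→R3 (+1); matched 3.
No augmenting path remains; maximum matching = 3.
König certificate: {L1, R1, R2} is a vertex cover of size 3 (every listed pair touches it), so no matching can be larger.

3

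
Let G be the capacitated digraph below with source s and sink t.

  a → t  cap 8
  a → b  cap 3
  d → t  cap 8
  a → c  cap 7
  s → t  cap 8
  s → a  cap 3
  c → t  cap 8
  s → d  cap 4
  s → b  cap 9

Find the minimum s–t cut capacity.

Augment s→t: bottleneck 8, flow now 8.
Augment s→a→t: bottleneck 3, flow now 11.
Augment s→d→t: bottleneck 4, flow now 15.
No augmenting path remains; maximum flow = 15.
By max-flow min-cut, the minimum cut capacity equals the max flow.
In the residual graph, reachable from s: {s, b}.
Min-cut edges: s→a (3), s→d (4), s→t (8); capacity 3 + 4 + 8 = 15.

15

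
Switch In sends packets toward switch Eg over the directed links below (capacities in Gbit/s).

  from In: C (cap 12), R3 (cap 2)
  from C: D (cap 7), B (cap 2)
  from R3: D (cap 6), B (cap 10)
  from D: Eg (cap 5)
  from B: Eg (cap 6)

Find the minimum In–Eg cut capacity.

9

Augment In→C→D→Eg: bottleneck 5, flow now 5.
Augment In→C→B→Eg: bottleneck 2, flow now 7.
Augment In→R3→B→Eg: bottleneck 2, flow now 9.
No augmenting path remains; maximum flow = 9.
By max-flow min-cut, the minimum cut capacity equals the max flow.
In the residual graph, reachable from In: {In, C, D}.
Min-cut edges: In→R3 (2), C→B (2), D→Eg (5); capacity 2 + 2 + 5 = 9.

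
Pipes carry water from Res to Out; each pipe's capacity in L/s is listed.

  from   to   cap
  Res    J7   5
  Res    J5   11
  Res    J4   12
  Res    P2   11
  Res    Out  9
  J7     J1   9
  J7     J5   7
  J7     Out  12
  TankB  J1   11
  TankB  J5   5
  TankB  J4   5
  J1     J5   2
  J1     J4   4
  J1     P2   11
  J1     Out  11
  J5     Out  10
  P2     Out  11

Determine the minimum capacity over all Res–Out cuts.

Augment Res→Out: bottleneck 9, flow now 9.
Augment Res→J7→Out: bottleneck 5, flow now 14.
Augment Res→J5→Out: bottleneck 10, flow now 24.
Augment Res→P2→Out: bottleneck 11, flow now 35.
No augmenting path remains; maximum flow = 35.
By max-flow min-cut, the minimum cut capacity equals the max flow.
In the residual graph, reachable from Res: {Res, J5, J4}.
Min-cut edges: Res→J7 (5), Res→P2 (11), Res→Out (9), J5→Out (10); capacity 5 + 11 + 9 + 10 = 35.

35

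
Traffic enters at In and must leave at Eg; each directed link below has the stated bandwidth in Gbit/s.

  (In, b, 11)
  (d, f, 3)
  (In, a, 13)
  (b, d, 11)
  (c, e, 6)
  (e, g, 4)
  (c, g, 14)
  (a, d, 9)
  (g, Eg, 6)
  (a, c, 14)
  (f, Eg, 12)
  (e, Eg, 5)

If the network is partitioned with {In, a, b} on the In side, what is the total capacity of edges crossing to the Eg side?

34

Edges leaving {In, a, b}: a→c (14), a→d (9), b→d (11).
Cut capacity = 14 + 9 + 11 = 34.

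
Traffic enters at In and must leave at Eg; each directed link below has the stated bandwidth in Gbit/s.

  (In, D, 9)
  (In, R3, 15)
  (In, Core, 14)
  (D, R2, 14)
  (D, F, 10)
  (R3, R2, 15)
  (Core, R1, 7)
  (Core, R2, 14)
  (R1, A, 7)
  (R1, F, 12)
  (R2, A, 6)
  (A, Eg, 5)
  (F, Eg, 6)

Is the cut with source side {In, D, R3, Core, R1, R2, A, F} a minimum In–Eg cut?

Yes — it is a minimum cut (capacity 11).

Given cut capacity: 5 + 6 = 11.
Augment In→D→F→Eg: bottleneck 6, flow now 6.
Augment In→D→R2→A→Eg: bottleneck 3, flow now 9.
Augment In→R3→R2→A→Eg: bottleneck 2, flow now 11.
No augmenting path remains; maximum flow = 11.
Cut capacity 11 equals the max flow, so it is a minimum cut.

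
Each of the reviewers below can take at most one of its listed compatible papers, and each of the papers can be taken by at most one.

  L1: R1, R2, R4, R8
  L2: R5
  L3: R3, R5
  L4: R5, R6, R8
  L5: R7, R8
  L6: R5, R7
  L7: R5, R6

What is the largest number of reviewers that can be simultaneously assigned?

Unit-capacity flow: source→left, listed edges, right→sink; max matching = max flow.
Augmenting path L1→R1 (+1); matched 1.
Augmenting path L2→R5 (+1); matched 2.
Augmenting path L3→R3 (+1); matched 3.
Augmenting path L4→R6 (+1); matched 4.
Augmenting path L5→R7 (+1); matched 5.
Augmenting path L6→R7→L5→R8 (+1); matched 6.
No augmenting path remains; maximum matching = 6.
König certificate: {L1, L3, R5, R6, R7, R8} is a vertex cover of size 6 (every listed pair touches it), so no matching can be larger.

6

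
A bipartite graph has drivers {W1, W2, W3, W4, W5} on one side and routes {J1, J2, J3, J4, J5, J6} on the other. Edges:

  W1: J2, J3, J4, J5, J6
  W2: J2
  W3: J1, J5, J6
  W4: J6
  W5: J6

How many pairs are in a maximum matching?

4

Unit-capacity flow: source→left, listed edges, right→sink; max matching = max flow.
Augmenting path W1→J2 (+1); matched 1.
Augmenting path W3→J1 (+1); matched 2.
Augmenting path W4→J6 (+1); matched 3.
Augmenting path W2→J2→W1→J3 (+1); matched 4.
No augmenting path remains; maximum matching = 4.
König certificate: {W1, W2, W3, J6} is a vertex cover of size 4 (every listed pair touches it), so no matching can be larger.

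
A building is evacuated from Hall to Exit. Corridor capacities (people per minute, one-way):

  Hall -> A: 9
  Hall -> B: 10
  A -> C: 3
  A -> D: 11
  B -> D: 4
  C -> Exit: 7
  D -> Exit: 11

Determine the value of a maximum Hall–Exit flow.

Augment Hall→A→C→Exit: bottleneck 3, flow now 3.
Augment Hall→A→D→Exit: bottleneck 6, flow now 9.
Augment Hall→B→D→Exit: bottleneck 4, flow now 13.
No augmenting path remains; maximum flow = 13.
In the residual graph, reachable from Hall: {Hall, B}.
Min-cut edges: Hall→A (9), B→D (4); capacity 9 + 4 = 13.
This cut is saturated, so no flow can exceed 13.

13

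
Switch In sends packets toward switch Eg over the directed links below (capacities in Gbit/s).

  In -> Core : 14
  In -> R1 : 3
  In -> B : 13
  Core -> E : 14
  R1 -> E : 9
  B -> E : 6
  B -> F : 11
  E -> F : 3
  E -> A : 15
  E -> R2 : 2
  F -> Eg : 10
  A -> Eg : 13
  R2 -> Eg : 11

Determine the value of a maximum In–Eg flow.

25

Augment In→B→F→Eg: bottleneck 10, flow now 10.
Augment In→Core→E→A→Eg: bottleneck 13, flow now 23.
Augment In→Core→E→R2→Eg: bottleneck 1, flow now 24.
Augment In→R1→E→R2→Eg: bottleneck 1, flow now 25.
No augmenting path remains; maximum flow = 25.
In the residual graph, reachable from In: {In, Core, R1, B, E, F, A}.
Min-cut edges: E→R2 (2), F→Eg (10), A→Eg (13); capacity 2 + 10 + 13 = 25.
This cut is saturated, so no flow can exceed 25.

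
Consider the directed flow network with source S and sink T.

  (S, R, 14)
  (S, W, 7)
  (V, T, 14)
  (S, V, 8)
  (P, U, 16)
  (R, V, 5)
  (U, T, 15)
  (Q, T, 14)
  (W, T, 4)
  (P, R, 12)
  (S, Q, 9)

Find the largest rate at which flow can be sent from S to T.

26

Augment S→Q→T: bottleneck 9, flow now 9.
Augment S→V→T: bottleneck 8, flow now 17.
Augment S→W→T: bottleneck 4, flow now 21.
Augment S→R→V→T: bottleneck 5, flow now 26.
No augmenting path remains; maximum flow = 26.
In the residual graph, reachable from S: {S, R, W}.
Min-cut edges: S→Q (9), S→V (8), R→V (5), W→T (4); capacity 9 + 8 + 5 + 4 = 26.
This cut is saturated, so no flow can exceed 26.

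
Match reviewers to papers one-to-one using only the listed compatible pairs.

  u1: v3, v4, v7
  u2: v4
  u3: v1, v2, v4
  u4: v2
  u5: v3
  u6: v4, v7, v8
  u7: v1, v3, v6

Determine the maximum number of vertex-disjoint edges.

7

Unit-capacity flow: source→left, listed edges, right→sink; max matching = max flow.
Augmenting path u1→v3 (+1); matched 1.
Augmenting path u2→v4 (+1); matched 2.
Augmenting path u3→v1 (+1); matched 3.
Augmenting path u4→v2 (+1); matched 4.
Augmenting path u6→v7 (+1); matched 5.
Augmenting path u7→v6 (+1); matched 6.
Augmenting path u5→v3→u1→v7→u6→v8 (+1); matched 7.
No augmenting path remains; maximum matching = 7.
König certificate: {u1, u2, u3, u4, u5, u6, u7} is a vertex cover of size 7 (every listed pair touches it), so no matching can be larger.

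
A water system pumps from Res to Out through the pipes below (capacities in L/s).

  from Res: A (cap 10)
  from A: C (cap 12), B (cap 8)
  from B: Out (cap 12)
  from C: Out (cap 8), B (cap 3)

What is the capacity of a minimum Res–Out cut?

10

Augment Res→A→B→Out: bottleneck 8, flow now 8.
Augment Res→A→C→Out: bottleneck 2, flow now 10.
No augmenting path remains; maximum flow = 10.
By max-flow min-cut, the minimum cut capacity equals the max flow.
In the residual graph, reachable from Res: {Res}.
Min-cut edges: Res→A (10); capacity 10 = 10.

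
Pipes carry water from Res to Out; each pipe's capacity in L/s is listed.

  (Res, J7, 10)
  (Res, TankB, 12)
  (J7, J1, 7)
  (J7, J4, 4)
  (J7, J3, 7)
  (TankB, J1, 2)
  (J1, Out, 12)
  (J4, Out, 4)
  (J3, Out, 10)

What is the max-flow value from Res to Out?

12

Augment Res→J7→J1→Out: bottleneck 7, flow now 7.
Augment Res→J7→J4→Out: bottleneck 3, flow now 10.
Augment Res→TankB→J1→Out: bottleneck 2, flow now 12.
No augmenting path remains; maximum flow = 12.
In the residual graph, reachable from Res: {Res, TankB}.
Min-cut edges: Res→J7 (10), TankB→J1 (2); capacity 10 + 2 = 12.
This cut is saturated, so no flow can exceed 12.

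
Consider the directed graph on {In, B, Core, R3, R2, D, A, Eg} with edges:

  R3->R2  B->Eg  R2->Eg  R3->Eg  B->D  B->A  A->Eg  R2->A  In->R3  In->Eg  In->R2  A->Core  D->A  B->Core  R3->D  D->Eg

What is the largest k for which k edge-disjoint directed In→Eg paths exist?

Assign every edge capacity 1; by Menger, the answer equals the max flow.
Path In→Eg (+1); total 1.
Path In→R3→Eg (+1); total 2.
Path In→R2→Eg (+1); total 3.
No residual In→Eg path; max flow = 3.
Certifying cut of size 3: {In→Eg, In→R2, In→R3}.

3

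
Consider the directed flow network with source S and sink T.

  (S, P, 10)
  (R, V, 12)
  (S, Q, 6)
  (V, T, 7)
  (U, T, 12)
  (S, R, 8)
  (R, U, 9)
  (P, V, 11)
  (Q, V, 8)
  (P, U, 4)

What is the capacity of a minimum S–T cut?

Augment S→P→U→T: bottleneck 4, flow now 4.
Augment S→P→V→T: bottleneck 6, flow now 10.
Augment S→Q→V→T: bottleneck 1, flow now 11.
Augment S→R→U→T: bottleneck 8, flow now 19.
No augmenting path remains; maximum flow = 19.
By max-flow min-cut, the minimum cut capacity equals the max flow.
In the residual graph, reachable from S: {S, P, Q, V}.
Min-cut edges: S→R (8), P→U (4), V→T (7); capacity 8 + 4 + 7 = 19.

19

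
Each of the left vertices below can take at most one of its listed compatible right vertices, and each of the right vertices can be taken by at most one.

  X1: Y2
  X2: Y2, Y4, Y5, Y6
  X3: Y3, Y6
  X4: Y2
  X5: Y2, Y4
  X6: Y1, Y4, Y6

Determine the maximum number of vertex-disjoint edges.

Unit-capacity flow: source→left, listed edges, right→sink; max matching = max flow.
Augmenting path X1→Y2 (+1); matched 1.
Augmenting path X2→Y4 (+1); matched 2.
Augmenting path X3→Y3 (+1); matched 3.
Augmenting path X6→Y1 (+1); matched 4.
Augmenting path X5→Y4→X2→Y5 (+1); matched 5.
No augmenting path remains; maximum matching = 5.
König certificate: {X2, X3, X5, X6, Y2} is a vertex cover of size 5 (every listed pair touches it), so no matching can be larger.

5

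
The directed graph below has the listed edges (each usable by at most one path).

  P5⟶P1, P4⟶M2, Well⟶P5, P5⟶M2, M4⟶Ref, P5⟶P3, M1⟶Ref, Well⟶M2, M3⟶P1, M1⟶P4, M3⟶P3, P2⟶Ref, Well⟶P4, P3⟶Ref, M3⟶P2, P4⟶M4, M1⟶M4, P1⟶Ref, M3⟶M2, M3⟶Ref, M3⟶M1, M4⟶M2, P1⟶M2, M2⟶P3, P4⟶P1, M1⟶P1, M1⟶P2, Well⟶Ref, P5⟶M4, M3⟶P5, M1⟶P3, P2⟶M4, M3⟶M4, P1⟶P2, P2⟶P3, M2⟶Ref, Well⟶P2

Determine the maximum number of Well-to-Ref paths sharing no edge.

Assign every edge capacity 1; by Menger, the answer equals the max flow.
Path Well→Ref (+1); total 1.
Path Well→P2→Ref (+1); total 2.
Path Well→M2→Ref (+1); total 3.
Path Well→P5→P1→Ref (+1); total 4.
Path Well→P4→M4→Ref (+1); total 5.
No residual Well→Ref path; max flow = 5.
Certifying cut of size 5: {Well→M2, Well→P2, Well→P4, Well→P5, Well→Ref}.

5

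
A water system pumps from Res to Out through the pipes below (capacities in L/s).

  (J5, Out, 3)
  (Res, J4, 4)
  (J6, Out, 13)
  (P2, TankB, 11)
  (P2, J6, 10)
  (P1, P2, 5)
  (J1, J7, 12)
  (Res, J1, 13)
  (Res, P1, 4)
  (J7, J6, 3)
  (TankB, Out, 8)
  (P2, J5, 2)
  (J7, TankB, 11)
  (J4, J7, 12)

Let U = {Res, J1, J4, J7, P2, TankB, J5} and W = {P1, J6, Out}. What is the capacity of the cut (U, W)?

Edges leaving {Res, J1, J4, J7, P2, TankB, J5}: Res→P1 (4), J7→J6 (3), P2→J6 (10), TankB→Out (8), J5→Out (3).
Cut capacity = 4 + 3 + 10 + 8 + 3 = 28.

28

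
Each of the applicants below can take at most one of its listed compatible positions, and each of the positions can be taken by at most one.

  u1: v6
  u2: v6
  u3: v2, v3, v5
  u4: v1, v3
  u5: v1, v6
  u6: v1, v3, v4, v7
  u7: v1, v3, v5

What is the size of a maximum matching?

6

Unit-capacity flow: source→left, listed edges, right→sink; max matching = max flow.
Augmenting path u1→v6 (+1); matched 1.
Augmenting path u3→v2 (+1); matched 2.
Augmenting path u4→v1 (+1); matched 3.
Augmenting path u6→v3 (+1); matched 4.
Augmenting path u7→v5 (+1); matched 5.
Augmenting path u5→v1→u4→v3→u6→v4 (+1); matched 6.
No augmenting path remains; maximum matching = 6.
König certificate: {u3, u4, u5, u6, u7, v6} is a vertex cover of size 6 (every listed pair touches it), so no matching can be larger.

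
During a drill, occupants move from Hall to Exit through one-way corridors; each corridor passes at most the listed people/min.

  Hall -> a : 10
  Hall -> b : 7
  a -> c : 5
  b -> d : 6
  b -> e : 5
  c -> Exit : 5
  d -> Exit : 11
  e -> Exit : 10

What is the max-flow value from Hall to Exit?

Augment Hall→a→c→Exit: bottleneck 5, flow now 5.
Augment Hall→b→d→Exit: bottleneck 6, flow now 11.
Augment Hall→b→e→Exit: bottleneck 1, flow now 12.
No augmenting path remains; maximum flow = 12.
In the residual graph, reachable from Hall: {Hall, a}.
Min-cut edges: Hall→b (7), a→c (5); capacity 7 + 5 = 12.
This cut is saturated, so no flow can exceed 12.

12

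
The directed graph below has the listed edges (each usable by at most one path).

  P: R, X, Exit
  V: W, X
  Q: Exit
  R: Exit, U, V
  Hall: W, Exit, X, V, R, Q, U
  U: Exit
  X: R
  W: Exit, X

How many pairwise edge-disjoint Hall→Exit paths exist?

5

Assign every edge capacity 1; by Menger, the answer equals the max flow.
Path Hall→Exit (+1); total 1.
Path Hall→Q→Exit (+1); total 2.
Path Hall→R→Exit (+1); total 3.
Path Hall→U→Exit (+1); total 4.
Path Hall→W→Exit (+1); total 5.
No residual Hall→Exit path; max flow = 5.
Certifying cut of size 5: {Hall→Exit, Hall→Q, R→Exit, U→Exit, W→Exit}.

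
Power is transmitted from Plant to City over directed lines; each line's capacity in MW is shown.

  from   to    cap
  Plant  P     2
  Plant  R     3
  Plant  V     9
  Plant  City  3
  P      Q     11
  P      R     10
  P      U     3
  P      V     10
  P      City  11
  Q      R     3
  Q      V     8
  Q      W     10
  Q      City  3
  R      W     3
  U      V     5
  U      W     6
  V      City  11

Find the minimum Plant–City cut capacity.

Augment Plant→City: bottleneck 3, flow now 3.
Augment Plant→P→City: bottleneck 2, flow now 5.
Augment Plant→V→City: bottleneck 9, flow now 14.
No augmenting path remains; maximum flow = 14.
By max-flow min-cut, the minimum cut capacity equals the max flow.
In the residual graph, reachable from Plant: {Plant, R, W}.
Min-cut edges: Plant→P (2), Plant→V (9), Plant→City (3); capacity 2 + 9 + 3 = 14.

14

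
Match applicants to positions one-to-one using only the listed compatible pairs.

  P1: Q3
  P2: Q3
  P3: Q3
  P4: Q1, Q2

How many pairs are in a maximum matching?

2

Unit-capacity flow: source→left, listed edges, right→sink; max matching = max flow.
Augmenting path P1→Q3 (+1); matched 1.
Augmenting path P4→Q1 (+1); matched 2.
No augmenting path remains; maximum matching = 2.
König certificate: {P4, Q3} is a vertex cover of size 2 (every listed pair touches it), so no matching can be larger.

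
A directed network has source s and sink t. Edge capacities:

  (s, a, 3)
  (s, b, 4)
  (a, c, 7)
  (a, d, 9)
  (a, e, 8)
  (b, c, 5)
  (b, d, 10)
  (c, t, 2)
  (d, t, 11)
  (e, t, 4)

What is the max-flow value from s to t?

Augment s→a→c→t: bottleneck 2, flow now 2.
Augment s→a→d→t: bottleneck 1, flow now 3.
Augment s→b→d→t: bottleneck 4, flow now 7.
No augmenting path remains; maximum flow = 7.
In the residual graph, reachable from s: {s}.
Min-cut edges: s→a (3), s→b (4); capacity 3 + 4 = 7.
This cut is saturated, so no flow can exceed 7.

7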